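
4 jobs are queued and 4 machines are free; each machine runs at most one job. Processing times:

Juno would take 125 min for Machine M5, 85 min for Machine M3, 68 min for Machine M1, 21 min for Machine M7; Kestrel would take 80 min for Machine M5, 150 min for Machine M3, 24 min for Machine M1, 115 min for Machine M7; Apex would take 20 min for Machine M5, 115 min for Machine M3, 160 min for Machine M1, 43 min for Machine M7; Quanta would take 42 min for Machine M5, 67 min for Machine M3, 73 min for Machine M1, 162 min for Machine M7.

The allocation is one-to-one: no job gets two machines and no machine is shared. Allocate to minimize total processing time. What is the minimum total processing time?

This is a one-to-one assignment (minimum-cost bipartite matching).
Optimal: Juno→Machine M7 (21 min), Kestrel→Machine M1 (24 min), Apex→Machine M5 (20 min), Quanta→Machine M3 (67 min) — total 21+24+20+67 = 132 min.
Checked against all permutations: 132 min is optimal.

Minimum total: 132 min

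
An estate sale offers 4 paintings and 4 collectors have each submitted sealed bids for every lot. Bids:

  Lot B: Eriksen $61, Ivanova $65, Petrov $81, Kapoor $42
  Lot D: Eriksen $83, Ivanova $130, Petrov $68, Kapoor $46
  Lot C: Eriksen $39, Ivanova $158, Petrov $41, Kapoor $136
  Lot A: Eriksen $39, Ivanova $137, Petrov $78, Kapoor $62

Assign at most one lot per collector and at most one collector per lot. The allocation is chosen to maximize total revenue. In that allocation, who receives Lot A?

Ivanova receives Lot A.

Optimal: Eriksen→Lot D ($83), Ivanova→Lot A ($137), Petrov→Lot B ($81), Kapoor→Lot C ($136) — total 83+137+81+136 = $437.
Next-best assignment: Eriksen→Lot B, Ivanova→Lot D, Petrov→Lot A, Kapoor→Lot C = $405.
Swapping Kapoor↔Petrov (Kapoor→Lot B $42, Petrov→Lot C $41) loses 134.
Ivanova's own top lot is Lot C ($158), but forcing Ivanova→Lot C and reassigning the rest optimally gives only $384 — worse by 53.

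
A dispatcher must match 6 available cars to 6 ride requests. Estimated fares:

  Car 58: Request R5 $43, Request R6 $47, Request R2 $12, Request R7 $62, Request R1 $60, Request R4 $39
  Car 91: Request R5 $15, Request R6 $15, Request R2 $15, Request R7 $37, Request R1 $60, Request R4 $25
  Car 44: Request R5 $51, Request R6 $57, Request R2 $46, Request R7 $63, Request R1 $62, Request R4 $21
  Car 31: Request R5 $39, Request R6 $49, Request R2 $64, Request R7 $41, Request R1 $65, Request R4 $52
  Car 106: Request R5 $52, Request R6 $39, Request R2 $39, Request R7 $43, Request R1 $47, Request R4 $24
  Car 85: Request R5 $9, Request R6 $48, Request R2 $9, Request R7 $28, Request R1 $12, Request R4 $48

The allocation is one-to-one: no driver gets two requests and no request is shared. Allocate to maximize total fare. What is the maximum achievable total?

Optimal: Car 58→Request R7 ($62), Car 91→Request R1 ($60), Car 44→Request R6 ($57), Car 31→Request R2 ($64), Car 106→Request R5 ($52), Car 85→Request R4 ($48) — total 62+60+57+64+52+48 = $343.
Max-entry greedy (repeatedly take the single best remaining cell) gives $282, worse by 61.
Next-best assignment: Car 58→Request R6, Car 91→Request R1, Car 44→Request R7, Car 31→Request R2, Car 106→Request R5, Car 85→Request R4 = $334.
Swapping Car 85↔Car 44 (Car 85→Request R6 $48, Car 44→Request R4 $21) loses 36.

Max total: $343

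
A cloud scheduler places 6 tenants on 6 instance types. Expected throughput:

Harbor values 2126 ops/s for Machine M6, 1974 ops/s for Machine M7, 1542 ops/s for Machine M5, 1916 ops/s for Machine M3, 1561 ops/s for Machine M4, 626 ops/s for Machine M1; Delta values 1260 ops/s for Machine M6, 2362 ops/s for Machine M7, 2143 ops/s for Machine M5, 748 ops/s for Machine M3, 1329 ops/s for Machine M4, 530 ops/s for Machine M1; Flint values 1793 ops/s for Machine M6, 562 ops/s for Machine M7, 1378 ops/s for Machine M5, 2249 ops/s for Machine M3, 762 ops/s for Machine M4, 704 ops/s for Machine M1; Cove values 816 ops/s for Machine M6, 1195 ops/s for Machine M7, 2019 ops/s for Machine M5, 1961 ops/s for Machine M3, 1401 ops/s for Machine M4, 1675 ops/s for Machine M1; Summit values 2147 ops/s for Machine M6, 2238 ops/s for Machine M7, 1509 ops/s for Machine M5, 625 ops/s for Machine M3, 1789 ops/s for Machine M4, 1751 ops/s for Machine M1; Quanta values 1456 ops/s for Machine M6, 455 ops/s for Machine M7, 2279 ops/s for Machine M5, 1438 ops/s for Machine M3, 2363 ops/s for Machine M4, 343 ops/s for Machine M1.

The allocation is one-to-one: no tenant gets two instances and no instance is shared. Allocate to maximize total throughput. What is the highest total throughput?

Optimal: Harbor→Machine M6 (2126 ops/s), Delta→Machine M7 (2362 ops/s), Flint→Machine M3 (2249 ops/s), Cove→Machine M5 (2019 ops/s), Summit→Machine M1 (1751 ops/s), Quanta→Machine M4 (2363 ops/s) — total 2126+2362+2249+2019+1751+2363 = 12870 ops/s.
Column-greedy (each instance in turn goes to its best remaining tenant) gives 12273 ops/s, worse by 597.
Next-best assignment: Harbor→Machine M6, Delta→Machine M5, Flint→Machine M3, Cove→Machine M1, Summit→Machine M7, Quanta→Machine M4 = 12794 ops/s.
Swapping Delta↔Cove (Delta→Machine M5 2143 ops/s, Cove→Machine M7 1195 ops/s) loses 1043.

Max total: 12870 ops/s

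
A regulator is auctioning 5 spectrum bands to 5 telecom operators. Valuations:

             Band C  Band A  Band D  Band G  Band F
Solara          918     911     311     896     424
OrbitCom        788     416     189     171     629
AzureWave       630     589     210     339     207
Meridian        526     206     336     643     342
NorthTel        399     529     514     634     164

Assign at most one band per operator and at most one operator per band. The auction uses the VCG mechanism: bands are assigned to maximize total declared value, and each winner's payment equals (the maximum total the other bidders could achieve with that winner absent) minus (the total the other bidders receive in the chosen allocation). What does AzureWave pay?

AzureWave pays $159M.

Efficient allocation: Solara→Band A ($911M), OrbitCom→Band F ($629M), AzureWave→Band C ($630M), Meridian→Band G ($643M), NorthTel→Band D ($514M); total welfare W = $3327M.
AzureWave receives Band C at value $630M, so the others get W − 630 = $2697M.
Without AzureWave: best allocation of the remaining 4 bidders over all 5 bands is Solara→Band A ($911M), OrbitCom→Band C ($788M), Meridian→Band G ($643M), NorthTel→Band D ($514M), total $2856M.
VCG payment = (others' best without AzureWave) − (others' welfare with AzureWave) = 2856 − 2697 = $159M.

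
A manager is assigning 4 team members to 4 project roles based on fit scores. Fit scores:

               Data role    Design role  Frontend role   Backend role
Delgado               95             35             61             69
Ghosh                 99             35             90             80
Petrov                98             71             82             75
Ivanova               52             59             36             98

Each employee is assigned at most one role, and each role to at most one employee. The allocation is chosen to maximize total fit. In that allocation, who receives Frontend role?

Ghosh receives Frontend role.

Optimal: Delgado→Data role (95 pts), Ghosh→Frontend role (90 pts), Petrov→Design role (71 pts), Ivanova→Backend role (98 pts) — total 95+90+71+98 = 354 pts.
Swapping Ivanova↔Delgado (Ivanova→Data role 52 pts, Delgado→Backend role 69 pts) loses 72.
Checked against all permutations: 354 pts is optimal.
Ghosh's own top role is Data role (99 pts), but forcing Ghosh→Data role and reassigning the rest optimally gives only 329 pts — worse by 25.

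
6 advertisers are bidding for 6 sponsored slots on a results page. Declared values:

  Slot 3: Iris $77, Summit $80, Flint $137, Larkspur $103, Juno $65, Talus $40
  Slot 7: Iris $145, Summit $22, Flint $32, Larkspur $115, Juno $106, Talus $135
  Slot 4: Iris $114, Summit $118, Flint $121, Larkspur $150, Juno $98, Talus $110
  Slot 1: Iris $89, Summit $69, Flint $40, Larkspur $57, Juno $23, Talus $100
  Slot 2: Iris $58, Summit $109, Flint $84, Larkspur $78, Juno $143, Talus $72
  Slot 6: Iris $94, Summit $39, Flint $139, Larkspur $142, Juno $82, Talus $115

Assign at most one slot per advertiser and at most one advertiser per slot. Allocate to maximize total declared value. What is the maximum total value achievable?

Treat this as an assignment problem: match each advertiser to one slot.
Optimal: Iris→Slot 7 ($145), Summit→Slot 4 ($118), Flint→Slot 3 ($137), Larkspur→Slot 6 ($142), Juno→Slot 2 ($143), Talus→Slot 1 ($100) — total 145+118+137+142+143+100 = $785.
Max-entry greedy (repeatedly take the single best remaining cell) gives $757, worse by 28.
Next-best assignment: Iris→Slot 1, Summit→Slot 4, Flint→Slot 3, Larkspur→Slot 6, Juno→Slot 2, Talus→Slot 7 = $764.

Maximum total: $785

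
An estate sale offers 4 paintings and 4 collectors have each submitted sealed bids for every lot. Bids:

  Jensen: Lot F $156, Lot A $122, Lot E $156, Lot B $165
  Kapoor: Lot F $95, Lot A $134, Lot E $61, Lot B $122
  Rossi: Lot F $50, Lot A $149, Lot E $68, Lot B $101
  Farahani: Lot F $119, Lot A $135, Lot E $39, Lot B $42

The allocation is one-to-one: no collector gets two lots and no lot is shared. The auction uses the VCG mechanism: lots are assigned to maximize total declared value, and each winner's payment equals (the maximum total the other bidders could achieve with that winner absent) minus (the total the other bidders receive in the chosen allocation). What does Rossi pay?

Rossi pays $21.

Efficient allocation: Jensen→Lot E ($156), Kapoor→Lot B ($122), Rossi→Lot A ($149), Farahani→Lot F ($119); total welfare W = $546.
Rossi receives Lot A at value $149, so the others get W − 149 = $397.
Without Rossi: best allocation of the remaining 3 bidders over all 4 lots is Jensen→Lot B ($165), Kapoor→Lot A ($134), Farahani→Lot F ($119), total $418.
VCG payment = (others' best without Rossi) − (others' welfare with Rossi) = 418 − 397 = $21.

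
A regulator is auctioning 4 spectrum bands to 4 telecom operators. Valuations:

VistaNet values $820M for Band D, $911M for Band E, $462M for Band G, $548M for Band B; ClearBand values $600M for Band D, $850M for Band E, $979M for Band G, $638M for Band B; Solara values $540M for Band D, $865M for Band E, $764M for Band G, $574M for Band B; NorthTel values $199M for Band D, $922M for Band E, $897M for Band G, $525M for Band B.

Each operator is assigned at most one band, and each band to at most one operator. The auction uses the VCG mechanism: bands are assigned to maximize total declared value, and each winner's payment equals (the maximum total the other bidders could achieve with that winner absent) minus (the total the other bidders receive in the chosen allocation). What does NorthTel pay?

Efficient allocation: VistaNet→Band D ($820M), ClearBand→Band G ($979M), Solara→Band B ($574M), NorthTel→Band E ($922M); total welfare W = $3295M.
NorthTel receives Band E at value $922M, so the others get W − 922 = $2373M.
Without NorthTel: best allocation of the remaining 3 bidders over all 4 bands is VistaNet→Band D ($820M), ClearBand→Band G ($979M), Solara→Band E ($865M), total $2664M.
VCG payment = (others' best without NorthTel) − (others' welfare with NorthTel) = 2664 − 2373 = $291M.

NorthTel pays $291M.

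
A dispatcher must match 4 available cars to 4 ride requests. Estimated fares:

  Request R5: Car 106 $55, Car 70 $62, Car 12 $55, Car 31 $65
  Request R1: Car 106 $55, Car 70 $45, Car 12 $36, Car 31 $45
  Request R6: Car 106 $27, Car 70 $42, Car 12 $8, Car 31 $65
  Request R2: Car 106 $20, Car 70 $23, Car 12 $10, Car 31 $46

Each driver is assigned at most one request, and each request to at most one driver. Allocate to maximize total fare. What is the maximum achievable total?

Maximum total: $198

Optimal: Car 106→Request R1 ($55), Car 70→Request R6 ($42), Car 12→Request R5 ($55), Car 31→Request R2 ($46) — total 55+42+55+46 = $198.
Max-entry greedy (repeatedly take the single best remaining cell) gives $172, worse by 26.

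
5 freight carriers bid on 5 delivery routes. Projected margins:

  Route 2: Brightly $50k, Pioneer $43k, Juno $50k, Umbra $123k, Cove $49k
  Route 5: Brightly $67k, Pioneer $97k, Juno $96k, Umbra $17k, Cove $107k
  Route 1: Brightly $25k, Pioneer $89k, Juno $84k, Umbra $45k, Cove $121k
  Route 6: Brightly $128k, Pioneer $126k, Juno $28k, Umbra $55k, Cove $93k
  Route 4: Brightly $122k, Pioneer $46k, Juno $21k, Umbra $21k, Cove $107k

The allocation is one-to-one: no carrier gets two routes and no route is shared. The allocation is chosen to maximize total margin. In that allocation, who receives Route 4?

Treat this as an assignment problem: match each carrier to one route.
Optimal: Brightly→Route 4 ($122k), Pioneer→Route 6 ($126k), Juno→Route 5 ($96k), Umbra→Route 2 ($123k), Cove→Route 1 ($121k) — total 122+126+96+123+121 = $588k.
Max-entry greedy (repeatedly take the single best remaining cell) gives $490k, worse by 98.
Next-best assignment: Brightly→Route 4, Pioneer→Route 6, Juno→Route 1, Umbra→Route 2, Cove→Route 5 = $562k.
Swapping Umbra↔Cove (Umbra→Route 1 $45k, Cove→Route 2 $49k) loses 150.
No other one-to-one assignment exceeds $588k.
Brightly's own top route is Route 6 ($128k), but forcing Brightly→Route 6 and reassigning the rest optimally gives only $543k — worse by 45.

Brightly receives Route 4.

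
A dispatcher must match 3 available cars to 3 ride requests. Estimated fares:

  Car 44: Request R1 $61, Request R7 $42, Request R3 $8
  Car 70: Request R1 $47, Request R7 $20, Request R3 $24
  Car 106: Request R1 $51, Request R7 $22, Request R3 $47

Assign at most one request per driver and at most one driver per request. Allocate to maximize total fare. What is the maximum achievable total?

Treat this as an assignment problem: match each driver to one request.
Optimal: Car 44→Request R7 ($42), Car 70→Request R1 ($47), Car 106→Request R3 ($47) — total 42+47+47 = $136.
Column-greedy (each request in turn goes to its best remaining driver) gives $107, worse by 29.
Checked against all permutations: $136 is optimal.

Max total: $136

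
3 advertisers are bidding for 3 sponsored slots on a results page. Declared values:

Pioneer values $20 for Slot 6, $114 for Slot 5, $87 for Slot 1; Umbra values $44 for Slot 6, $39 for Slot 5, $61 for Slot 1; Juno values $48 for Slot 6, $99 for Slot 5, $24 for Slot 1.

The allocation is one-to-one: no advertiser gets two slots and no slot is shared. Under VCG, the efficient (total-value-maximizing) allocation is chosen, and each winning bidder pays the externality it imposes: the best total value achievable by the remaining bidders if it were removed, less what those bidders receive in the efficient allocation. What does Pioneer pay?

Pioneer pays $17.

Efficient allocation: Pioneer→Slot 1 ($87), Umbra→Slot 6 ($44), Juno→Slot 5 ($99); total welfare W = $230.
Pioneer receives Slot 1 at value $87, so the others get W − 87 = $143.
Without Pioneer: best allocation of the remaining 2 bidders over all 3 slots is Umbra→Slot 1 ($61), Juno→Slot 5 ($99), total $160.
VCG payment = (others' best without Pioneer) − (others' welfare with Pioneer) = 160 − 143 = $17.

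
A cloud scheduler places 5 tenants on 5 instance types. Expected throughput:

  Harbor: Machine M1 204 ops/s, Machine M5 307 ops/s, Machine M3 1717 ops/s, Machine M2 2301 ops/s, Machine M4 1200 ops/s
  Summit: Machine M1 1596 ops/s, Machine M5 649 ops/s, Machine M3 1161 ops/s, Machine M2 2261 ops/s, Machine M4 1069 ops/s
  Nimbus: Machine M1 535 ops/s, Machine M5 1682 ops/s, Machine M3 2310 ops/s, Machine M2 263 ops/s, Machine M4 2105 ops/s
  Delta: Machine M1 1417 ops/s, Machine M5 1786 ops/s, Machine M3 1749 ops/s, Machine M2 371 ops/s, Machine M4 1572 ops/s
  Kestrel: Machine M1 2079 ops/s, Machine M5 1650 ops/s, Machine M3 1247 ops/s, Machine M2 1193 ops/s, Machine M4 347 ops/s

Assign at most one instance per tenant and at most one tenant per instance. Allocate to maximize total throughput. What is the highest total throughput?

Maximum total: 9948 ops/s

Treat this as an assignment problem: match each tenant to one instance.
Optimal: Harbor→Machine M3 (1717 ops/s), Summit→Machine M2 (2261 ops/s), Nimbus→Machine M4 (2105 ops/s), Delta→Machine M5 (1786 ops/s), Kestrel→Machine M1 (2079 ops/s) — total 1717+2261+2105+1786+2079 = 9948 ops/s.
Max-entry greedy (repeatedly take the single best remaining cell) gives 9545 ops/s, worse by 403.
Next-best assignment: Harbor→Machine M4, Summit→Machine M2, Nimbus→Machine M3, Delta→Machine M5, Kestrel→Machine M1 = 9636 ops/s.
Every other assignment is strictly worse.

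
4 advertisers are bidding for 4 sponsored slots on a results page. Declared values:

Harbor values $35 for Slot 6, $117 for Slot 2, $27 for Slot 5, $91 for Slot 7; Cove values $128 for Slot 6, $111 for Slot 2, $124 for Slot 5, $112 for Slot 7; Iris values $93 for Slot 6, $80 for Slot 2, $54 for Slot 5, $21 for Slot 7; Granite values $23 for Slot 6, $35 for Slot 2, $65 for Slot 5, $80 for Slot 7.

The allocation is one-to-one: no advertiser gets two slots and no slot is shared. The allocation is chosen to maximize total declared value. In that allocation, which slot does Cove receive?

Cove receives Slot 5.

Optimal: Harbor→Slot 2 ($117), Cove→Slot 5 ($124), Iris→Slot 6 ($93), Granite→Slot 7 ($80) — total 117+124+93+80 = $414.
Column-greedy (each slot in turn goes to its best remaining advertiser) gives $331, worse by 83.
Swapping Iris↔Harbor (Iris→Slot 2 $80, Harbor→Slot 6 $35) loses 95.
Cove's own top slot is Slot 6 ($128), but forcing Cove→Slot 6 and reassigning the rest optimally gives only $379 — worse by 35.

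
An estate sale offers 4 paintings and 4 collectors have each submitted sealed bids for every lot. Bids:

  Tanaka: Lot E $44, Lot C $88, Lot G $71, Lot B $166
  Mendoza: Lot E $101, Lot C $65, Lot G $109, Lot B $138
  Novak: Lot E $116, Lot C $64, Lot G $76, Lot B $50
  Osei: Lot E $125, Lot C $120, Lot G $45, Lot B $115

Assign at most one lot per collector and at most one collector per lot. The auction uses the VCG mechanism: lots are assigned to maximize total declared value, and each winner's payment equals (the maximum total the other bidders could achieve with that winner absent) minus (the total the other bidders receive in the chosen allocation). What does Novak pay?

Novak pays $5.

Efficient allocation: Tanaka→Lot B ($166), Mendoza→Lot G ($109), Novak→Lot E ($116), Osei→Lot C ($120); total welfare W = $511.
Novak receives Lot E at value $116, so the others get W − 116 = $395.
Without Novak: best allocation of the remaining 3 bidders over all 4 lots is Tanaka→Lot B ($166), Mendoza→Lot G ($109), Osei→Lot E ($125), total $400.
VCG payment = (others' best without Novak) − (others' welfare with Novak) = 400 − 395 = $5.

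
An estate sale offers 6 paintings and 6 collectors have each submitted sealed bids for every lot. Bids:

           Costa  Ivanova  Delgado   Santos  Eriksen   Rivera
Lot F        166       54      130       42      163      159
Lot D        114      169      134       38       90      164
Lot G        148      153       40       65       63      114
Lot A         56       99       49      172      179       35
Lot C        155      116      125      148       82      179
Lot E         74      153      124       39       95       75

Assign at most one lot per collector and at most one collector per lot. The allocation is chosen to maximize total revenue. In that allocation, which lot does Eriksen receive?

Eriksen receives Lot F.

Optimal: Costa→Lot G ($148), Ivanova→Lot D ($169), Delgado→Lot E ($124), Santos→Lot A ($172), Eriksen→Lot F ($163), Rivera→Lot C ($179) — total 148+169+124+172+163+179 = $955.
Column-greedy (each lot in turn goes to its best remaining collector) gives $900, worse by 55.
Swapping Ivanova↔Eriksen (Ivanova→Lot F $54, Eriksen→Lot D $90) loses 188.
Eriksen's own top lot is Lot A ($179), but forcing Eriksen→Lot A and reassigning the rest optimally gives only $934 — worse by 21.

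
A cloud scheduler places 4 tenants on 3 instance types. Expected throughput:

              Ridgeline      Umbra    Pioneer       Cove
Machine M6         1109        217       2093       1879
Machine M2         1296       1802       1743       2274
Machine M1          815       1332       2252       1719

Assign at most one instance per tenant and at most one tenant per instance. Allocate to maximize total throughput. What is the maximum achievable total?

Max total: 5933 ops/s

Optimal: Cove→Machine M6 (1879 ops/s), Umbra→Machine M2 (1802 ops/s), Pioneer→Machine M1 (2252 ops/s) — total 1879+1802+2252 = 5933 ops/s.
Column-greedy (each instance in turn goes to its best remaining tenant) gives 5699 ops/s, worse by 234.
Swapping Pioneer↔Umbra (Pioneer→Machine M2 1743 ops/s, Umbra→Machine M1 1332 ops/s) loses 979.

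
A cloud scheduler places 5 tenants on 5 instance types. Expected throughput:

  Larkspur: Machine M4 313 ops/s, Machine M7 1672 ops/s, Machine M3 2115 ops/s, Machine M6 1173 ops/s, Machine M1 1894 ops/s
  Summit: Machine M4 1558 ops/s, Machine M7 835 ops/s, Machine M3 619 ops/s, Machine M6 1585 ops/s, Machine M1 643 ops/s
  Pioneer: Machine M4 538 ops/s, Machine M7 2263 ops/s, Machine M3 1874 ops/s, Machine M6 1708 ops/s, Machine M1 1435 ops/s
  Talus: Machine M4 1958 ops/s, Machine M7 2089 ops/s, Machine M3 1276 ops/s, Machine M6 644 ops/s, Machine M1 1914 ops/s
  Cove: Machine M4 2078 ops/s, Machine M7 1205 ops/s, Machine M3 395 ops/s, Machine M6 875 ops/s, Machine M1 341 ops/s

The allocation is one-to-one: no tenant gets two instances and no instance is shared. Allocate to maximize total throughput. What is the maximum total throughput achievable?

This is the linear assignment problem.
Optimal: Larkspur→Machine M3 (2115 ops/s), Summit→Machine M6 (1585 ops/s), Pioneer→Machine M7 (2263 ops/s), Talus→Machine M1 (1914 ops/s), Cove→Machine M4 (2078 ops/s) — total 2115+1585+2263+1914+2078 = 9955 ops/s.
Row-greedy (each tenant in turn takes its best remaining instance) gives 8262 ops/s, worse by 1693.
Every other assignment is strictly worse.

Maximum total: 9955 ops/s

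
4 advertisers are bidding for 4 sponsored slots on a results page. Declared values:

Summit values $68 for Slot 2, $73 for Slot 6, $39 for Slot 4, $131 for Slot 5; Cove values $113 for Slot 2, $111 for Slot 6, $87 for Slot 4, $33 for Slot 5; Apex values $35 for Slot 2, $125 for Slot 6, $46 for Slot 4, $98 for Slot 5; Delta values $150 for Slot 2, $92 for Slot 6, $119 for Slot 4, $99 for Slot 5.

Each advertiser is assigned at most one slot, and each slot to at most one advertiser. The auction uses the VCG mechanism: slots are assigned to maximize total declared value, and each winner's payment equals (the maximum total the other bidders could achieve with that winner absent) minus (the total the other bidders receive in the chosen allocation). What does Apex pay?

Apex pays $24.

Efficient allocation: Summit→Slot 5 ($131), Cove→Slot 4 ($87), Apex→Slot 6 ($125), Delta→Slot 2 ($150); total welfare W = $493.
Apex receives Slot 6 at value $125, so the others get W − 125 = $368.
Without Apex: best allocation of the remaining 3 bidders over all 4 slots is Summit→Slot 5 ($131), Cove→Slot 6 ($111), Delta→Slot 2 ($150), total $392.
VCG payment = (others' best without Apex) − (others' welfare with Apex) = 392 − 368 = $24.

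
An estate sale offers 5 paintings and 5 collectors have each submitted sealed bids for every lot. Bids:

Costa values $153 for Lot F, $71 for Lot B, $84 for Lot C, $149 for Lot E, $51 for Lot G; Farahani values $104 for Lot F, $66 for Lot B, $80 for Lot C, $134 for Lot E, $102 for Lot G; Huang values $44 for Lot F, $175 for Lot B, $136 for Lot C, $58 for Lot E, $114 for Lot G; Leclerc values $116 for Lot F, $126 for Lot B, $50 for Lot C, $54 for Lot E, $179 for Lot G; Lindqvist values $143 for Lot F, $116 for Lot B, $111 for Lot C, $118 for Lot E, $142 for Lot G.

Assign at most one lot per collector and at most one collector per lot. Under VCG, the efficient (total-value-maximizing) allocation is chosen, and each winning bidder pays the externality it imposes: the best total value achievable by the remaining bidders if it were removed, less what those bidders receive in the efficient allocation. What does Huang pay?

Efficient allocation: Costa→Lot F ($153), Farahani→Lot E ($134), Huang→Lot B ($175), Leclerc→Lot G ($179), Lindqvist→Lot C ($111); total welfare W = $752.
Huang receives Lot B at value $175, so the others get W − 175 = $577.
Without Huang: best allocation of the remaining 4 bidders over all 5 lots is Costa→Lot F ($153), Farahani→Lot E ($134), Leclerc→Lot G ($179), Lindqvist→Lot B ($116), total $582.
VCG payment = (others' best without Huang) − (others' welfare with Huang) = 582 − 577 = $5.

Huang pays $5.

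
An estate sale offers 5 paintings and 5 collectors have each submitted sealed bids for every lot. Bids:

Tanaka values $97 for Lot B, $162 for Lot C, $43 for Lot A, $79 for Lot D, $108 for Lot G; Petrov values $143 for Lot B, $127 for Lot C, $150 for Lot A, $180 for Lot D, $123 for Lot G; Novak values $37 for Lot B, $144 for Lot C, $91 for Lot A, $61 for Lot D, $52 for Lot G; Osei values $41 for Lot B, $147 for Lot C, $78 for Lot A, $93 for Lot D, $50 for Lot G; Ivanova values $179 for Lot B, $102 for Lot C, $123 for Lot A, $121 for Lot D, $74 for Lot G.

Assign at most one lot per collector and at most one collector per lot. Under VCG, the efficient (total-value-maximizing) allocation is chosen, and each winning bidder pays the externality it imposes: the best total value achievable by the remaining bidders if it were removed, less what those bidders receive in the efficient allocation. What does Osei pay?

Efficient allocation: Tanaka→Lot G ($108), Petrov→Lot D ($180), Novak→Lot A ($91), Osei→Lot C ($147), Ivanova→Lot B ($179); total welfare W = $705.
Osei receives Lot C at value $147, so the others get W − 147 = $558.
Without Osei: best allocation of the remaining 4 bidders over all 5 lots is Tanaka→Lot C ($162), Petrov→Lot D ($180), Novak→Lot A ($91), Ivanova→Lot B ($179), total $612.
VCG payment = (others' best without Osei) − (others' welfare with Osei) = 612 − 558 = $54.

Osei pays $54.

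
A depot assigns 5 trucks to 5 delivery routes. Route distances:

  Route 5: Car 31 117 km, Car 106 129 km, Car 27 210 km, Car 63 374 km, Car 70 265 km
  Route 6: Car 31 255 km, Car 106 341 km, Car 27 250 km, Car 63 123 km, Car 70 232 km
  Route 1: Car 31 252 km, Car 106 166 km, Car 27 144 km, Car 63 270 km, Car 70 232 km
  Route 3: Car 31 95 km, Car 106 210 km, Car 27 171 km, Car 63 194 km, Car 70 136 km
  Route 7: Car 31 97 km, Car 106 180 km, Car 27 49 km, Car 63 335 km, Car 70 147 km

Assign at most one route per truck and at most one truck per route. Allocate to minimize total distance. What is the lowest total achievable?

This is a one-to-one assignment (minimum-cost bipartite matching).
Optimal: Car 31→Route 5 (117 km), Car 106→Route 1 (166 km), Car 27→Route 7 (49 km), Car 63→Route 6 (123 km), Car 70→Route 3 (136 km) — total 117+166+49+123+136 = 591 km.
No other one-to-one assignment undercuts 591 km.

Minimum total: 591 km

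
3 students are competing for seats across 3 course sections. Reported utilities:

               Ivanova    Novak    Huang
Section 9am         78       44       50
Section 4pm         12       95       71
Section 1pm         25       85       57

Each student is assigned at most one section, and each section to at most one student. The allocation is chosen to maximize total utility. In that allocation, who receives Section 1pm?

This is the linear assignment problem.
Optimal: Ivanova→Section 9am (78 points), Novak→Section 1pm (85 points), Huang→Section 4pm (71 points) — total 78+85+71 = 234 points.
Max-entry greedy (repeatedly take the single best remaining cell) gives 230 points, worse by 4.
Novak's own top section is Section 4pm (95 points), but forcing Novak→Section 4pm and reassigning the rest optimally gives only 230 points — worse by 4.

Novak receives Section 1pm.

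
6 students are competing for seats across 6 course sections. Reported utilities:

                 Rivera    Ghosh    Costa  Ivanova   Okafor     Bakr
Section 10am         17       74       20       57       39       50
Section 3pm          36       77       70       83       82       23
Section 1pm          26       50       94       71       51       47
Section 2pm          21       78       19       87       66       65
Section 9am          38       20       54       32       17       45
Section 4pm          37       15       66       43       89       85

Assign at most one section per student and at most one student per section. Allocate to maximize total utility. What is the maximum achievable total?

Max total: 460 points

Optimal: Rivera→Section 9am (38 points), Ghosh→Section 10am (74 points), Costa→Section 1pm (94 points), Ivanova→Section 2pm (87 points), Okafor→Section 3pm (82 points), Bakr→Section 4pm (85 points) — total 38+74+94+87+82+85 = 460 points.
Row-greedy (each student in turn takes its best remaining section) gives 432 points, worse by 28.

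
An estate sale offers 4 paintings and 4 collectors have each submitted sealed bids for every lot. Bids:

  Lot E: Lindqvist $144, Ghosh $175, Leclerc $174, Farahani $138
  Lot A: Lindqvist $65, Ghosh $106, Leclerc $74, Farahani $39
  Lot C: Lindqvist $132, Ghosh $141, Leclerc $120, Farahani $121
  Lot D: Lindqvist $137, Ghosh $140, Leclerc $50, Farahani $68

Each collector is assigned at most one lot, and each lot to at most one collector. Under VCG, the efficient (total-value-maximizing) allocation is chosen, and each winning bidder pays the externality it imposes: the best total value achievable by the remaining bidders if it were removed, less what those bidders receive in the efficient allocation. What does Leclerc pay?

Leclerc pays $69.

Efficient allocation: Lindqvist→Lot D ($137), Ghosh→Lot A ($106), Leclerc→Lot E ($174), Farahani→Lot C ($121); total welfare W = $538.
Leclerc receives Lot E at value $174, so the others get W − 174 = $364.
Without Leclerc: best allocation of the remaining 3 bidders over all 4 lots is Lindqvist→Lot D ($137), Ghosh→Lot E ($175), Farahani→Lot C ($121), total $433.
VCG payment = (others' best without Leclerc) − (others' welfare with Leclerc) = 433 − 364 = $69.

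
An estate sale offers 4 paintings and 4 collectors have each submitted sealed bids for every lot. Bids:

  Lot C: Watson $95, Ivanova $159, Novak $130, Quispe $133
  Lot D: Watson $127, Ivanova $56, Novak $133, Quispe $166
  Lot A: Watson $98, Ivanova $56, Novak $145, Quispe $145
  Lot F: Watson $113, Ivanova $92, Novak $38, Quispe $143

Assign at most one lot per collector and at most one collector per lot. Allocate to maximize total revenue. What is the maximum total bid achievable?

Max total: $583

Optimal: Watson→Lot F ($113), Ivanova→Lot C ($159), Novak→Lot A ($145), Quispe→Lot D ($166) — total 113+159+145+166 = $583.
Row-greedy (each collector in turn takes its best remaining lot) gives $574, worse by 9.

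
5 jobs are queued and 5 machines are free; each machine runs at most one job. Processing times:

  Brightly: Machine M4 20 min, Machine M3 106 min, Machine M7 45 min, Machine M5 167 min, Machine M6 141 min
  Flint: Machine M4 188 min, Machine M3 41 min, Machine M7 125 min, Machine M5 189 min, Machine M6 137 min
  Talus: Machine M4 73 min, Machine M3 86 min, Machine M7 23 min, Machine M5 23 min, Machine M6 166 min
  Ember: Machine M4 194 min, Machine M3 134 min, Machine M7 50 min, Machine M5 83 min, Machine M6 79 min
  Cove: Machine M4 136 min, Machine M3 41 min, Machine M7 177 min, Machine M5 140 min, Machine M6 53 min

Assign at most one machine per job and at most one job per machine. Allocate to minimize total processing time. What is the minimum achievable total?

Optimal: Brightly→Machine M4 (20 min), Flint→Machine M3 (41 min), Talus→Machine M5 (23 min), Ember→Machine M7 (50 min), Cove→Machine M6 (53 min) — total 20+41+23+50+53 = 187 min.
Column-greedy (each machine in turn goes to its cheapest remaining job) gives 220 min, worse by 33.
Every other assignment is strictly worse.

Minimum total: 187 min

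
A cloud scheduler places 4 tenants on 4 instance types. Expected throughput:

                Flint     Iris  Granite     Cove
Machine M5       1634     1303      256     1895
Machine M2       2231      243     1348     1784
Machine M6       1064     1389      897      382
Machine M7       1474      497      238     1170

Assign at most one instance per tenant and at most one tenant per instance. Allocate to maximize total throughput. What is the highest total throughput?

Maximum total: 6106 ops/s

This is the linear assignment problem.
Optimal: Flint→Machine M7 (1474 ops/s), Iris→Machine M6 (1389 ops/s), Granite→Machine M2 (1348 ops/s), Cove→Machine M5 (1895 ops/s) — total 1474+1389+1348+1895 = 6106 ops/s.
Row-greedy (each tenant in turn takes its best remaining instance) gives 5046 ops/s, worse by 1060.
Checked against all permutations: 6106 ops/s is optimal.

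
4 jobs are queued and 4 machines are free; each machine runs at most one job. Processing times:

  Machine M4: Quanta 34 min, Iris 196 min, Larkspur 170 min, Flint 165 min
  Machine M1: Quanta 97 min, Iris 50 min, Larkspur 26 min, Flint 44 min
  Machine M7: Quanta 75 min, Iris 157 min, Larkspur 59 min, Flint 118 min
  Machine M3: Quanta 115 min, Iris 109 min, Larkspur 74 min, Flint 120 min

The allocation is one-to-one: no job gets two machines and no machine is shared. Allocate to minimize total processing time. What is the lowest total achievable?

Minimum total: 246 min

Optimal: Quanta→Machine M4 (34 min), Iris→Machine M3 (109 min), Larkspur→Machine M7 (59 min), Flint→Machine M1 (44 min) — total 34+109+59+44 = 246 min.
Every other assignment is strictly worse.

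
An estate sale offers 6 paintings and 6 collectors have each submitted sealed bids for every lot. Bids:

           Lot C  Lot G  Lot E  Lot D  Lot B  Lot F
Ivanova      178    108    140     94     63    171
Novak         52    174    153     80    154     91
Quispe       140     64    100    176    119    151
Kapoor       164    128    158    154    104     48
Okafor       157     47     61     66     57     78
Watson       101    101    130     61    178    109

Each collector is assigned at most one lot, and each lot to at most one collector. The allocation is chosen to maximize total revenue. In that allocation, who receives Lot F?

Optimal: Ivanova→Lot F ($171), Novak→Lot G ($174), Quispe→Lot D ($176), Kapoor→Lot E ($158), Okafor→Lot C ($157), Watson→Lot B ($178) — total 171+174+176+158+157+178 = $1014.
Column-greedy (each lot in turn goes to its best remaining collector) gives $942, worse by 72.
No other one-to-one assignment exceeds $1014.
Ivanova's own top lot is Lot C ($178), but forcing Ivanova→Lot C and reassigning the rest optimally gives only $942 — worse by 72.

Ivanova receives Lot F.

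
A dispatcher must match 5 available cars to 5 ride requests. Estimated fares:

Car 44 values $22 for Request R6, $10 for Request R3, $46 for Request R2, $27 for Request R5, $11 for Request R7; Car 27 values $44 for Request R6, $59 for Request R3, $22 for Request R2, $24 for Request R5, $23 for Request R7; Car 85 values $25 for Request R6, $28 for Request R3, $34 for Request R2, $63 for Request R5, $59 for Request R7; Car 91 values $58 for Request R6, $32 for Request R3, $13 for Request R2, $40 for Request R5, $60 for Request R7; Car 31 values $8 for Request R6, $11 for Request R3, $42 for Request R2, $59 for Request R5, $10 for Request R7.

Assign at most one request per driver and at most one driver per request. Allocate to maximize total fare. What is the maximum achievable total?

Optimal: Car 44→Request R2 ($46), Car 27→Request R3 ($59), Car 85→Request R7 ($59), Car 91→Request R6 ($58), Car 31→Request R5 ($59) — total 46+59+59+58+59 = $281.
Max-entry greedy (repeatedly take the single best remaining cell) gives $236, worse by 45.
No other one-to-one assignment exceeds $281.

Maximum total: $281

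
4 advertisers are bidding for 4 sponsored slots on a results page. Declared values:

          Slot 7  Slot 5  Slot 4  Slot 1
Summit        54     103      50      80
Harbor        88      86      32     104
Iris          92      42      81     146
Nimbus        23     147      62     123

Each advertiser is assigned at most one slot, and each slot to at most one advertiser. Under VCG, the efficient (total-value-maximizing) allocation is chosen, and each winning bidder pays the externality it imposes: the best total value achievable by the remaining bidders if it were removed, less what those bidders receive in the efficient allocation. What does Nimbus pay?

Nimbus pays $53.

Efficient allocation: Summit→Slot 4 ($50), Harbor→Slot 7 ($88), Iris→Slot 1 ($146), Nimbus→Slot 5 ($147); total welfare W = $431.
Nimbus receives Slot 5 at value $147, so the others get W − 147 = $284.
Without Nimbus: best allocation of the remaining 3 bidders over all 4 slots is Summit→Slot 5 ($103), Harbor→Slot 7 ($88), Iris→Slot 1 ($146), total $337.
VCG payment = (others' best without Nimbus) − (others' welfare with Nimbus) = 337 − 284 = $53.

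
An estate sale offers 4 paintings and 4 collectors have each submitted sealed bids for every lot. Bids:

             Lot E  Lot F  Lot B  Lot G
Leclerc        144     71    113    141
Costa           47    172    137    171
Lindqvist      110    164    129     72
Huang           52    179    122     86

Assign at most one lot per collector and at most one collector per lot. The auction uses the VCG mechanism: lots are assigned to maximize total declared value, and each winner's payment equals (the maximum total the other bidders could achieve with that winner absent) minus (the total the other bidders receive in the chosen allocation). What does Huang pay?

Huang pays $35.

Efficient allocation: Leclerc→Lot E ($144), Costa→Lot G ($171), Lindqvist→Lot B ($129), Huang→Lot F ($179); total welfare W = $623.
Huang receives Lot F at value $179, so the others get W − 179 = $444.
Without Huang: best allocation of the remaining 3 bidders over all 4 lots is Leclerc→Lot E ($144), Costa→Lot G ($171), Lindqvist→Lot F ($164), total $479.
VCG payment = (others' best without Huang) − (others' welfare with Huang) = 479 − 444 = $35.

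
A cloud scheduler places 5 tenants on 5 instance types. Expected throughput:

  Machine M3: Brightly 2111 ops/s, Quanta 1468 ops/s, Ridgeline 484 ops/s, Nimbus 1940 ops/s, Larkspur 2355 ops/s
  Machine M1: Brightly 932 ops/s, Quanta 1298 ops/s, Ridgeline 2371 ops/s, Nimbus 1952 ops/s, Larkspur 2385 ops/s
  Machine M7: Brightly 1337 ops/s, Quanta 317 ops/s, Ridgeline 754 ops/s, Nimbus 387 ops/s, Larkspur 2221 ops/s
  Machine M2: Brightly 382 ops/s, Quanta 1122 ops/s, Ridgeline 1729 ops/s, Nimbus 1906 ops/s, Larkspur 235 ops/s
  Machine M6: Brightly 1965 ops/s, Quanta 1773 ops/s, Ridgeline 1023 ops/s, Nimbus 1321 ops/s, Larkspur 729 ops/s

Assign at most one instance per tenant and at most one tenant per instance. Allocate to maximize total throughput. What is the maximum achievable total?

Optimal: Brightly→Machine M3 (2111 ops/s), Quanta→Machine M6 (1773 ops/s), Ridgeline→Machine M1 (2371 ops/s), Nimbus→Machine M2 (1906 ops/s), Larkspur→Machine M7 (2221 ops/s) — total 2111+1773+2371+1906+2221 = 10382 ops/s.
Column-greedy (each instance in turn goes to its best remaining tenant) gives 9742 ops/s, worse by 640.

Maximum total: 10382 ops/s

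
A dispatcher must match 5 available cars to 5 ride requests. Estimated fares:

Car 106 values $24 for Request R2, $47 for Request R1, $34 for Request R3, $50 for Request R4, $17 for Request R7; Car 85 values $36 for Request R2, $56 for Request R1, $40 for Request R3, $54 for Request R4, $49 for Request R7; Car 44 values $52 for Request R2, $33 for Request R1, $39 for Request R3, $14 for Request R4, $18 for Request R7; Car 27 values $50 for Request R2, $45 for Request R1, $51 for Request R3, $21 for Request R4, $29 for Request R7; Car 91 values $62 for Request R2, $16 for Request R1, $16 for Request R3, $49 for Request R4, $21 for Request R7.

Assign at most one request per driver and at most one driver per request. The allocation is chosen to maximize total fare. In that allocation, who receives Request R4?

Car 91 receives Request R4.

Optimal: Car 106→Request R1 ($47), Car 85→Request R7 ($49), Car 44→Request R2 ($52), Car 27→Request R3 ($51), Car 91→Request R4 ($49) — total 47+49+52+51+49 = $248.
Column-greedy (each request in turn goes to its best remaining driver) gives $237, worse by 11.
Swapping Car 106↔Car 91 (Car 106→Request R4 $50, Car 91→Request R1 $16) loses 30.
Checked against all permutations: $248 is optimal.
Car 91's own top request is Request R2 ($62), but forcing Car 91→Request R2 and reassigning the rest optimally gives only $245 — worse by 3.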